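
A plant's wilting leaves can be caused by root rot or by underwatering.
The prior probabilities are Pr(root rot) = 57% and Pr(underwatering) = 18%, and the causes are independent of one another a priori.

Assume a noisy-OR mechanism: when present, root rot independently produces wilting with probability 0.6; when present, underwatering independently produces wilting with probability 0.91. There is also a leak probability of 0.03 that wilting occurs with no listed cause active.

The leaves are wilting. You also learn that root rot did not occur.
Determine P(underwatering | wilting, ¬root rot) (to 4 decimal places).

P(underwatering | wilting, ¬root rot) ≈ 0.8698

Under noisy-OR, P(wilting | causes) = 1 − (1−0.03)·∏(1−qᵢ) over the active causes.
Weight on underwatering=true, given the evidence: 0.9127×0.18 = 0.164286
Normalizer over all consistent configurations: 0.03×0.82 + 0.9127×0.18 = 0.188886
Posterior = 0.164286 / 0.188886 ≈ 0.8698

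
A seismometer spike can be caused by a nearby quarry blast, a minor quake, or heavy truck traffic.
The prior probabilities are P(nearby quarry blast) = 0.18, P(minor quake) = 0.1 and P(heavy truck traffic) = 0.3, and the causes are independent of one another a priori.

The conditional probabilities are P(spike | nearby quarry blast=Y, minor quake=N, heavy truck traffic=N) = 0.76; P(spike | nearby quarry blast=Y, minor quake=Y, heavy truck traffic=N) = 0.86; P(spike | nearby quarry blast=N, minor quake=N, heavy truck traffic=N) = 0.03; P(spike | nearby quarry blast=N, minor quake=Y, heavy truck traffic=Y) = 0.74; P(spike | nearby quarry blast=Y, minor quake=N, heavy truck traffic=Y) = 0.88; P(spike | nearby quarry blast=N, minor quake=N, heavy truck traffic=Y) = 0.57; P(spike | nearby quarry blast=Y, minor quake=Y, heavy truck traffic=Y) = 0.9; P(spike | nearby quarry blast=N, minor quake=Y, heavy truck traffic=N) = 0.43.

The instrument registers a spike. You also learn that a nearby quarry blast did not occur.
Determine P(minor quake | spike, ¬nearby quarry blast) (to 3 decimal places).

Sum P(spike|·) weighted by the priors over the 4 (minor quake, heavy truck traffic) configurations:
  P(spike | ¬nearby quarry blast) = 0.03*0.9*0.7 + 0.57*0.9*0.3 + 0.43*0.1*0.7 + 0.74*0.1*0.3
        = 0.018900 + 0.153900 + 0.030100 + 0.022200 = 0.225100
The terms with minor quake present sum to 0.052300, so
  P(minor quake | spike, ¬nearby quarry blast) = 0.052300 / 0.225100 ≈ 0.232

P(minor quake | spike, ¬nearby quarry blast) ≈ 0.232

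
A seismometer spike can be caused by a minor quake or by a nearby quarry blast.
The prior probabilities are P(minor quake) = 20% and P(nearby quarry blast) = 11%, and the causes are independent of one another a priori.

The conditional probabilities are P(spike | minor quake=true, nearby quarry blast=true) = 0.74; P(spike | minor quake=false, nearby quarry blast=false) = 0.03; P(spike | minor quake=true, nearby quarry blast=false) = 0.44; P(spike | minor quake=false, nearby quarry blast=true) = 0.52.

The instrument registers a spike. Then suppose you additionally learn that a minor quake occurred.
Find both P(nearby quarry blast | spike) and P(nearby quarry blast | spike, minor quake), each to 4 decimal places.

P(nearby quarry blast | spike) ≈ 0.3836; P(nearby quarry blast | spike, minor quake) ≈ 0.1721

P(spike) = 0.03*0.8*0.89 + 0.52*0.8*0.11 + 0.44*0.2*0.89 + 0.74*0.2*0.11 = 0.021360 + 0.045760 + 0.078320 + 0.016280 = 0.161720
Restricting to configurations with nearby quarry blast present: 0.045760 + 0.016280 = 0.062040.
Hence the posterior is 0.062040/0.161720 ≈ 0.3836.

Now condition on the additional information:
P(spike | minor quake) = 0.44·0.89 + 0.74·0.11 = 0.391600 + 0.081400 = 0.473000
Of this, 0.081400 comes from 0.74·0.11 (the nearby quarry blast=true cases).
So P(nearby quarry blast | spike, minor quake) = 0.081400/0.473000 ≈ 0.1721.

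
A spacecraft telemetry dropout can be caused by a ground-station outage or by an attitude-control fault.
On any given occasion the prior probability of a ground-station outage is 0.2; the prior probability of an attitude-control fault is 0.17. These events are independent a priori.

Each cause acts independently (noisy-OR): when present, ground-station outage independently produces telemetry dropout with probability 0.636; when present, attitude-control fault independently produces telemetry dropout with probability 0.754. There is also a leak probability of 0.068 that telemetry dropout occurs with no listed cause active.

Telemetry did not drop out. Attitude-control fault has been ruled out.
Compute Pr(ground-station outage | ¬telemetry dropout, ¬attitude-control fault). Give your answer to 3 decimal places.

Under noisy-OR, P(telemetry dropout | causes) = 1 − (1−0.068)·∏(1−qᵢ) over the active causes.
P(¬telemetry dropout | ¬attitude-control fault) = 0.932·0.8 + 0.339248·0.2 = 0.745600 + 0.067850 = 0.813450
Restricting to configurations with ground-station outage present: 0.339248·0.2 = 0.067850.
So P(ground-station outage | ¬telemetry dropout, ¬attitude-control fault) = 0.067850/0.813450 ≈ 0.083.

Pr(ground-station outage | ¬telemetry dropout, ¬attitude-control fault) ≈ 0.083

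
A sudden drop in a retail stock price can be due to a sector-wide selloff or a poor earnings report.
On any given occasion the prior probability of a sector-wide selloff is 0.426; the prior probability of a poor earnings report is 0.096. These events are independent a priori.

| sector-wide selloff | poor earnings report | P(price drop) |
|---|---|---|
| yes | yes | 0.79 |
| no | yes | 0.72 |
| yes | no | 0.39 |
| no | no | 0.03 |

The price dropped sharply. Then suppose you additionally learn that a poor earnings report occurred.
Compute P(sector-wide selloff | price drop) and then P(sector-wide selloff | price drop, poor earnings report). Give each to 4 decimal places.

Weight on sector-wide selloff=true, given the evidence: 0.150191 + 0.032308 = 0.182499
Denominator P(price drop): 0.03·0.574·0.904 + 0.72·0.574·0.096 + 0.39·0.426·0.904 + 0.79·0.426·0.096 = 0.237741
P(sector-wide selloff | price drop) = 0.182499/0.237741 ≈ 0.7676

Now also conditioning on poor earnings report=true:
By total probability over both values of sector-wide selloff:
  P(price drop | poor earnings report) = 0.72·0.574 + 0.79·0.426
        = 0.413280 + 0.336540 = 0.749820
The terms with sector-wide selloff present sum to 0.336540, so
  P(sector-wide selloff | price drop, poor earnings report) = 0.336540 / 0.749820 ≈ 0.4488

P(sector-wide selloff | price drop) ≈ 0.7676; P(sector-wide selloff | price drop, poor earnings report) ≈ 0.4488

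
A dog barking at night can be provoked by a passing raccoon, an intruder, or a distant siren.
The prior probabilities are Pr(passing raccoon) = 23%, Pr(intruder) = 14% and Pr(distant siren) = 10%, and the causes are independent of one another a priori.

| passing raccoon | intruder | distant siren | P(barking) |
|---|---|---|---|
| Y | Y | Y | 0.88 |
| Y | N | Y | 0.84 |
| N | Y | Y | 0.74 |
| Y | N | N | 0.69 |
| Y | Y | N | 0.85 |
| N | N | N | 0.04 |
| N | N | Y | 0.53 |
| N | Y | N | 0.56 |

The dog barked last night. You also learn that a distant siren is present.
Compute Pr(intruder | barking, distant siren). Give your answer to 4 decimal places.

Pr(intruder | barking, distant siren) ≈ 0.1729

Numerator (weight on configurations with intruder): 0.079772 + 0.028336 = 0.108108
Denominator P(barking | distant siren): 0.53*0.77*0.86 + 0.74*0.77*0.14 + 0.84*0.23*0.86 + 0.88*0.23*0.14 = 0.625226
P(intruder | barking, distant siren) = 0.108108/0.625226 ≈ 0.1729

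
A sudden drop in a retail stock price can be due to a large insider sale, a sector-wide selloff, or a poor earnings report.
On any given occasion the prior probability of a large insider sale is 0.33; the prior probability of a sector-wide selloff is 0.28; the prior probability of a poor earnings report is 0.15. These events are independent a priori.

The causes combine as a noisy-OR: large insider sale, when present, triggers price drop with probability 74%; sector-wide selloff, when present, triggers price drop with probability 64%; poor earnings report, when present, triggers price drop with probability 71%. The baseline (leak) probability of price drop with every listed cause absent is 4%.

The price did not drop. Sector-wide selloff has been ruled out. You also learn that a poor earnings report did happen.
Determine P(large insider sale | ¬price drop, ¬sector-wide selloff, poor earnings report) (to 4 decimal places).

Under noisy-OR, P(price drop | causes) = 1 − (1−0.04)·∏(1−qᵢ) over the active causes.
P(¬price drop | ¬sector-wide selloff, poor earnings report) = 0.2784*0.67 + 0.072384*0.33 = 0.186528 + 0.023887 = 0.210415
The large insider sale-present share is 0.072384*0.33 = 0.023887.
So P(large insider sale | ¬price drop, ¬sector-wide selloff, poor earnings report) = 0.023887/0.210415 ≈ 0.1135.

P(large insider sale | ¬price drop, ¬sector-wide selloff, poor earnings report) ≈ 0.1135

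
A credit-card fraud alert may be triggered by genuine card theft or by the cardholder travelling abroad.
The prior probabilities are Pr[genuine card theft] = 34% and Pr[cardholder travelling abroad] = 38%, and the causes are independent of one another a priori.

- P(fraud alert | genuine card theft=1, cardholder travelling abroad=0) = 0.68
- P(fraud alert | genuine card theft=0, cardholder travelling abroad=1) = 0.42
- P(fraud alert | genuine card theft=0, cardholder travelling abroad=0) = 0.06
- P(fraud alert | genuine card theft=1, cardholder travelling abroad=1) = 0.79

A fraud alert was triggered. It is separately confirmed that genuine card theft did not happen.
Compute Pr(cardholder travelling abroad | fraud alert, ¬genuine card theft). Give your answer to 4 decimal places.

Pr(cardholder travelling abroad | fraud alert, ¬genuine card theft) ≈ 0.8110

Weight on cardholder travelling abroad=true, given the evidence: 0.42*0.38 = 0.159600
Normalizer over all consistent configurations: 0.06*0.62 + 0.42*0.38 = 0.196800
P(cardholder travelling abroad | fraud alert, ¬genuine card theft) = 0.159600/0.196800 ≈ 0.8110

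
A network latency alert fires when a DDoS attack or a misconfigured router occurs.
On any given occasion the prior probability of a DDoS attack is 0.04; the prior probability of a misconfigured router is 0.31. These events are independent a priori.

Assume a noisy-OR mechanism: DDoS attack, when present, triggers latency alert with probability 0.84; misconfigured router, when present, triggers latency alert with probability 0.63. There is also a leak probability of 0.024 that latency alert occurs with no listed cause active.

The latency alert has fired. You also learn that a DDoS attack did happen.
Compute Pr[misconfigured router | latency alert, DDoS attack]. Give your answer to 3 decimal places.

Under noisy-OR, P(latency alert | causes) = 1 − (1−0.024)·∏(1−qᵢ) over the active causes.
P(latency alert | DDoS attack) = 0.84384×0.69 + 0.942221×0.31 = 0.582250 + 0.292089 = 0.874339
Of this, 0.292089 comes from 0.942221×0.31 (the misconfigured router=true cases).
P(misconfigured router | latency alert, DDoS attack) = 0.292089 / 0.874339 ≈ 0.334

Pr[misconfigured router | latency alert, DDoS attack] ≈ 0.334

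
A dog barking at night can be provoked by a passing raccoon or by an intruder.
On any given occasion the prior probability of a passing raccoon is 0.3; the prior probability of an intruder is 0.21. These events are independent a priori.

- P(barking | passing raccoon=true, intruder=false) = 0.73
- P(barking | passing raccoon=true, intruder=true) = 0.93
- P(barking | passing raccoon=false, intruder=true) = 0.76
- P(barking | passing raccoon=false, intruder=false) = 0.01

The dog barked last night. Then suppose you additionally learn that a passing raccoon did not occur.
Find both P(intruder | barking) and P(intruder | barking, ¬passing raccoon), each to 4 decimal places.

P(intruder | barking) ≈ 0.4882; P(intruder | barking, ¬passing raccoon) ≈ 0.9528

By total probability over the 4 (passing raccoon, intruder) configurations:
  P(barking) = 0.01×0.7×0.79 + 0.76×0.7×0.21 + 0.73×0.3×0.79 + 0.93×0.3×0.21
        = 0.005530 + 0.111720 + 0.173010 + 0.058590 = 0.348850
The terms with intruder present sum to 0.170310, so
  P(intruder | barking) = 0.170310 / 0.348850 ≈ 0.4882

Now condition on the additional information:
By total probability over both values of intruder:
  P(barking | ¬passing raccoon) = 0.01·0.79 + 0.76·0.21
        = 0.007900 + 0.159600 = 0.167500
Configurations with intruder contribute 0.159600, so
  P(intruder | barking, ¬passing raccoon) = 0.159600 / 0.167500 ≈ 0.9528
Ruling out passing raccoon raises the posterior on intruder — the flip side of explaining away.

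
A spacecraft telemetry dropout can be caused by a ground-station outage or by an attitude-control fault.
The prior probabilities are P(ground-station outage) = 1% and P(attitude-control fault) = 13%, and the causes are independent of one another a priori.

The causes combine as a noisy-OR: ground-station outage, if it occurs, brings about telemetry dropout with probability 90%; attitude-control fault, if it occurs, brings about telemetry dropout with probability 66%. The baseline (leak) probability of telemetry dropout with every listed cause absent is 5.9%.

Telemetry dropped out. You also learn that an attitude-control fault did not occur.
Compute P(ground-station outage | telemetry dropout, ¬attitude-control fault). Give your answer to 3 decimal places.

P(ground-station outage | telemetry dropout, ¬attitude-control fault) ≈ 0.134

Under noisy-OR, P(telemetry dropout | causes) = 1 − (1−0.059)·∏(1−qᵢ) over the active causes.
P(telemetry dropout | ¬attitude-control fault) = 0.059·0.99 + 0.9059·0.01 = 0.058410 + 0.009059 = 0.067469
The ground-station outage-present share is 0.9059·0.01 = 0.009059.
Hence the posterior is 0.009059/0.067469 ≈ 0.134.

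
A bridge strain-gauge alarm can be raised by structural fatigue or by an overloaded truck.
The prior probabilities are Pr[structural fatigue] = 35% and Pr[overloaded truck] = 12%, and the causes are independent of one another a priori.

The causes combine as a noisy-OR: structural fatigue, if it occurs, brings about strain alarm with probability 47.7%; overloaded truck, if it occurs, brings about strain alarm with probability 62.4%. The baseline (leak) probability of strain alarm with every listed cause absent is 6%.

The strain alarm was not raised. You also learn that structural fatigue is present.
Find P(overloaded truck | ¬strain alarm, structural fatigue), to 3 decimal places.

P(overloaded truck | ¬strain alarm, structural fatigue) ≈ 0.049

Under noisy-OR, P(strain alarm | causes) = 1 − (1−0.06)·∏(1−qᵢ) over the active causes.
P(¬strain alarm | structural fatigue) = 0.49162×0.88 + 0.184849×0.12 = 0.432626 + 0.022182 = 0.454808
The overloaded truck-present share is 0.184849×0.12 = 0.022182.
Hence the posterior is 0.022182/0.454808 ≈ 0.049.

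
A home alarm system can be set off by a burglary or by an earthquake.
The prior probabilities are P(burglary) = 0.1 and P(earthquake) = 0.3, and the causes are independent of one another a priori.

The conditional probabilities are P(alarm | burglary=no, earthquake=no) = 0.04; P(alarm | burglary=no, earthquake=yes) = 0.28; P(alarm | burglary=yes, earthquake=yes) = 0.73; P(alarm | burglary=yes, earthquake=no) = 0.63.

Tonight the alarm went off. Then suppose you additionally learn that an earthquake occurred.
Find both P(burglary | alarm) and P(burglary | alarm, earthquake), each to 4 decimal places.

P(burglary | alarm) ≈ 0.3957; P(burglary | alarm, earthquake) ≈ 0.2246

P(alarm) = 0.04·0.9·0.7 + 0.28·0.9·0.3 + 0.63·0.1·0.7 + 0.73·0.1·0.3 = 0.025200 + 0.075600 + 0.044100 + 0.021900 = 0.166800
Of this, 0.066000 comes from 0.044100 + 0.021900 (the burglary=true cases).
Hence the posterior is 0.066000/0.166800 ≈ 0.3957.

Now also conditioning on earthquake=true:
Enumerate both values of burglary and weight by the priors:
  P(alarm | earthquake) = 0.28·0.9 + 0.73·0.1
        = 0.252000 + 0.073000 = 0.325000
The terms with burglary present sum to 0.073000, so
  P(burglary | alarm, earthquake) = 0.073000 / 0.325000 ≈ 0.2246
This is intercausal reasoning (explaining away): once earthquake accounts for the alarm, burglary becomes less likely.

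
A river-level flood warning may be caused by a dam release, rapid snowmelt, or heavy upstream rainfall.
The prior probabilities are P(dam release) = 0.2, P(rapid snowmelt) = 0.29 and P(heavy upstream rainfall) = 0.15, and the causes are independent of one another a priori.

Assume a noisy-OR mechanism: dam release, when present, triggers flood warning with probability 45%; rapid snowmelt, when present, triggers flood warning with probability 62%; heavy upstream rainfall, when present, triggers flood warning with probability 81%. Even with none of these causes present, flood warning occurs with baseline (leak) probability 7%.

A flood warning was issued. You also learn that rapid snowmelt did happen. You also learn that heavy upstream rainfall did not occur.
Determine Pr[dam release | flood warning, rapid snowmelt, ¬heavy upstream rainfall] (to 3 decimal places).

Pr[dam release | flood warning, rapid snowmelt, ¬heavy upstream rainfall] ≈ 0.238

Under noisy-OR, P(flood warning | causes) = 1 − (1−0.07)·∏(1−qᵢ) over the active causes.
P(flood warning | rapid snowmelt, ¬heavy upstream rainfall) = 0.6466×0.8 + 0.80563×0.2 = 0.517280 + 0.161126 = 0.678406
Of this, 0.161126 comes from 0.80563×0.2 (the dam release=true cases).
So P(dam release | flood warning, rapid snowmelt, ¬heavy upstream rainfall) = 0.161126/0.678406 ≈ 0.238.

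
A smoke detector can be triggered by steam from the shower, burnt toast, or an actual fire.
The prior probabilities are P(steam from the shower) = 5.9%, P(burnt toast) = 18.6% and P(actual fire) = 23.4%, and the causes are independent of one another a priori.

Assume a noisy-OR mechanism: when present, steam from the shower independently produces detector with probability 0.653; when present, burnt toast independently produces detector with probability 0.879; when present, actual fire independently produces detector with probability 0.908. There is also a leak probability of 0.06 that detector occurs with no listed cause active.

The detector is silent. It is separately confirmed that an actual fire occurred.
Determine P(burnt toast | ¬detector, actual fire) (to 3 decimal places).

Under noisy-OR, P(detector | causes) = 1 − (1−0.06)·∏(1−qᵢ) over the active causes.
By total probability over the 4 (steam from the shower, burnt toast) configurations:
  P(¬detector | actual fire) = 0.08648·0.941·0.814 + 0.010464·0.941·0.186 + 0.030009·0.059·0.814 + 0.003631·0.059·0.186
        = 0.066241 + 0.001831 + 0.001441 + 0.000040 = 0.069553
Configurations with burnt toast contribute 0.001871, so
  P(burnt toast | ¬detector, actual fire) = 0.001871 / 0.069553 ≈ 0.027

P(burnt toast | ¬detector, actual fire) ≈ 0.027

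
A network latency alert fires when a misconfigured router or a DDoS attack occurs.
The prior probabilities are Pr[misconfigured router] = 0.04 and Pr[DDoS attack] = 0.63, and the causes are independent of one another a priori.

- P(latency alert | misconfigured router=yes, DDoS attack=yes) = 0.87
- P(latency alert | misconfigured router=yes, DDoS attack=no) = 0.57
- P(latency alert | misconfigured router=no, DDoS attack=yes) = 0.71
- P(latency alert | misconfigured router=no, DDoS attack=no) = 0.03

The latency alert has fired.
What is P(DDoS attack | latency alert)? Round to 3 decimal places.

P(DDoS attack | latency alert) ≈ 0.959

Enumerate the 4 (misconfigured router, DDoS attack) configurations and weight by the priors:
  P(latency alert) = 0.03×0.96×0.37 + 0.71×0.96×0.63 + 0.57×0.04×0.37 + 0.87×0.04×0.63
        = 0.010656 + 0.429408 + 0.008436 + 0.021924 = 0.470424
Keeping only the DDoS attack-present terms gives 0.451332, so
  P(DDoS attack | latency alert) = 0.451332 / 0.470424 ≈ 0.959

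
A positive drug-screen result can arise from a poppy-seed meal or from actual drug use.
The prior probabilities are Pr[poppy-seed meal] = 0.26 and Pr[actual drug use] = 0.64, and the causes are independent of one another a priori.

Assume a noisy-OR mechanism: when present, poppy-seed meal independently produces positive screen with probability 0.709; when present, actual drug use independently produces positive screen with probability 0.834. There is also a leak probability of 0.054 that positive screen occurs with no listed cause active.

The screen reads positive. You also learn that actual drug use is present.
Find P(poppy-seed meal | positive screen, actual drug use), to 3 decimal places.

P(poppy-seed meal | positive screen, actual drug use) ≈ 0.285

Under noisy-OR, P(positive screen | causes) = 1 − (1−0.054)·∏(1−qᵢ) over the active causes.
Numerator (weight on configurations with poppy-seed meal): 0.954303·0.26 = 0.248119
Normalizer over all consistent configurations: 0.842964·0.74 + 0.954303·0.26 = 0.871912
Posterior = 0.248119 / 0.871912 ≈ 0.285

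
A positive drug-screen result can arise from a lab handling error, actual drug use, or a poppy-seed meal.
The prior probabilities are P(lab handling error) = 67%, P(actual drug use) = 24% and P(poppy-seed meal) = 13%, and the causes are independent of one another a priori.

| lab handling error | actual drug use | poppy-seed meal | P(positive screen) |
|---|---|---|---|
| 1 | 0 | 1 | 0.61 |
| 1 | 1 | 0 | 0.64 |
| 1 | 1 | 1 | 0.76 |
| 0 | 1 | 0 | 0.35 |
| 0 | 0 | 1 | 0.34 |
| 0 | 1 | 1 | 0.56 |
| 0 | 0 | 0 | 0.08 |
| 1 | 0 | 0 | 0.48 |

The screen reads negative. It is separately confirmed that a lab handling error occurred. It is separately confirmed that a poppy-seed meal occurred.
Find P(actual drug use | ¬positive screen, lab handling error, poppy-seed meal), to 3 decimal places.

Sum P(¬positive screen|·) weighted by the priors over both values of actual drug use:
  P(¬positive screen | lab handling error, poppy-seed meal) = 0.39×0.76 + 0.24×0.24
        = 0.296400 + 0.057600 = 0.354000
Configurations with actual drug use contribute 0.057600, so
  P(actual drug use | ¬positive screen, lab handling error, poppy-seed meal) = 0.057600 / 0.354000 ≈ 0.163

P(actual drug use | ¬positive screen, lab handling error, poppy-seed meal) ≈ 0.163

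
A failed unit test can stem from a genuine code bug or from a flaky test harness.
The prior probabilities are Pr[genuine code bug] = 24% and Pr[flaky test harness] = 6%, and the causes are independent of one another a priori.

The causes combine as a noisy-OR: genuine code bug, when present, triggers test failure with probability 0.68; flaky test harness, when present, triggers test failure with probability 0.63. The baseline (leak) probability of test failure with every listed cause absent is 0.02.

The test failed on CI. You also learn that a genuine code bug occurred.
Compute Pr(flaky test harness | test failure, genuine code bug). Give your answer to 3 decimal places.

Pr(flaky test harness | test failure, genuine code bug) ≈ 0.076

Under noisy-OR, P(test failure | causes) = 1 − (1−0.02)·∏(1−qᵢ) over the active causes.
P(test failure | genuine code bug) = 0.6864·0.94 + 0.883968·0.06 = 0.645216 + 0.053038 = 0.698254
The flaky test harness-present share is 0.883968·0.06 = 0.053038.
So P(flaky test harness | test failure, genuine code bug) = 0.053038/0.698254 ≈ 0.076.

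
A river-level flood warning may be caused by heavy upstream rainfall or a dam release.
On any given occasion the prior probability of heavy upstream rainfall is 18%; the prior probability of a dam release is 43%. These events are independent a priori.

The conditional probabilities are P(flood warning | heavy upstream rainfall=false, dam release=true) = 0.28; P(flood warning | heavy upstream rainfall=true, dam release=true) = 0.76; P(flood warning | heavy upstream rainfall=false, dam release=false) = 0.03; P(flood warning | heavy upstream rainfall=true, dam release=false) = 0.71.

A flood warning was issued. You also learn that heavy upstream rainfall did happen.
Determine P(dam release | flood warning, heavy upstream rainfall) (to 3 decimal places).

P(dam release | flood warning, heavy upstream rainfall) ≈ 0.447

P(flood warning | heavy upstream rainfall) = 0.71×0.57 + 0.76×0.43 = 0.404700 + 0.326800 = 0.731500
Of this, 0.326800 comes from 0.76×0.43 (the dam release=true cases).
So P(dam release | flood warning, heavy upstream rainfall) = 0.326800/0.731500 ≈ 0.447.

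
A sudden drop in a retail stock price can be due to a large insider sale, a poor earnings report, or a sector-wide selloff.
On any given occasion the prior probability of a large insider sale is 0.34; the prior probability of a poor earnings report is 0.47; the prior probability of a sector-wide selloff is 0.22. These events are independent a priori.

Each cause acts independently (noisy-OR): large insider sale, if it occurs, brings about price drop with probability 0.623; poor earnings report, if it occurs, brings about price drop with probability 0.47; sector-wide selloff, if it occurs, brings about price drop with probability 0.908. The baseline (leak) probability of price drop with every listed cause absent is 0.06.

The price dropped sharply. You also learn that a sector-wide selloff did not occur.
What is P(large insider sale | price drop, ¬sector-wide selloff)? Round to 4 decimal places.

P(large insider sale | price drop, ¬sector-wide selloff) ≈ 0.5822

Under noisy-OR, P(price drop | causes) = 1 − (1−0.06)·∏(1−qᵢ) over the active causes.
P(price drop | ¬sector-wide selloff) = 0.06·0.66·0.53 + 0.5018·0.66·0.47 + 0.64562·0.34·0.53 + 0.812179·0.34·0.47 = 0.020988 + 0.155658 + 0.116341 + 0.129786 = 0.422773
The large insider sale-present share is 0.116341 + 0.129786 = 0.246127.
Hence the posterior is 0.246127/0.422773 ≈ 0.5822.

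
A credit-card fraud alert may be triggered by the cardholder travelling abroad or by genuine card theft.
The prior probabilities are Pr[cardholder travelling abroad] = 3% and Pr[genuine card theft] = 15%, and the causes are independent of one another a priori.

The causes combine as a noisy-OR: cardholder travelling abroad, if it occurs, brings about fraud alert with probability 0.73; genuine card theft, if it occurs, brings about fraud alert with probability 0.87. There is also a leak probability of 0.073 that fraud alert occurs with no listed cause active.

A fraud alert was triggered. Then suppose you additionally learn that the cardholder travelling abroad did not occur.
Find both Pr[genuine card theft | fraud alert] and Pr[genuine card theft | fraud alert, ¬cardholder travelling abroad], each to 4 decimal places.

Pr[genuine card theft | fraud alert] ≈ 0.6253; Pr[genuine card theft | fraud alert, ¬cardholder travelling abroad] ≈ 0.6801

Under noisy-OR, P(fraud alert | causes) = 1 − (1−0.073)·∏(1−qᵢ) over the active causes.
P(fraud alert) = 0.073×0.97×0.85 + 0.87949×0.97×0.15 + 0.74971×0.03×0.85 + 0.967462×0.03×0.15 = 0.060188 + 0.127966 + 0.019118 + 0.004354 = 0.211626
The genuine card theft-present share is 0.127966 + 0.004354 = 0.132320.
So P(genuine card theft | fraud alert) = 0.132320/0.211626 ≈ 0.6253.

Now also conditioning on cardholder travelling abroad≠true:
Weight on genuine card theft=true, given the evidence: 0.87949*0.15 = 0.131923
Denominator P(fraud alert | ¬cardholder travelling abroad): 0.073*0.85 + 0.87949*0.15 = 0.193973
Posterior = 0.131923 / 0.193973 ≈ 0.6801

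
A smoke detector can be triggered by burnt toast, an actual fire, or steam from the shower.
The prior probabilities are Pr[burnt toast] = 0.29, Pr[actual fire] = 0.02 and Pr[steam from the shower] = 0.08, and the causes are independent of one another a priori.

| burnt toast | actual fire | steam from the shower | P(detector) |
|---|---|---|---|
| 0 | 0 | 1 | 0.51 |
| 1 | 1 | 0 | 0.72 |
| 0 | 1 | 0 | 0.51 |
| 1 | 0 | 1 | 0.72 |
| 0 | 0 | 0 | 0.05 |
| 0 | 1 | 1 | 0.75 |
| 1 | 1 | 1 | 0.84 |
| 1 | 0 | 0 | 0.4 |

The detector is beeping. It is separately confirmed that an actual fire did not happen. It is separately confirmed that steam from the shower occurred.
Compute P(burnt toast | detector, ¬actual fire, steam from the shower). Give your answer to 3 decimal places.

P(detector | ¬actual fire, steam from the shower) = 0.51*0.71 + 0.72*0.29 = 0.362100 + 0.208800 = 0.570900
Of this, 0.208800 comes from 0.72*0.29 (the burnt toast=true cases).
So P(burnt toast | detector, ¬actual fire, steam from the shower) = 0.208800/0.570900 ≈ 0.366.

P(burnt toast | detector, ¬actual fire, steam from the shower) ≈ 0.366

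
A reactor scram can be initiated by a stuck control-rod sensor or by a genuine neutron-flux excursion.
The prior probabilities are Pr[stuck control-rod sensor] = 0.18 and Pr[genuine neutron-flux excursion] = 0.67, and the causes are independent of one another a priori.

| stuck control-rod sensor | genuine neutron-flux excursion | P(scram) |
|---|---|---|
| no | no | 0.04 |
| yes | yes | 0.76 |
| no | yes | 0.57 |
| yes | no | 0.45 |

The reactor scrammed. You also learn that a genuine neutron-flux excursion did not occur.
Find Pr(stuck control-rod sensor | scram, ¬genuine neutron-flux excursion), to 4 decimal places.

Enumerate both values of stuck control-rod sensor and weight by the priors:
  P(scram | ¬genuine neutron-flux excursion) = 0.04·0.82 + 0.45·0.18
        = 0.032800 + 0.081000 = 0.113800
Keeping only the stuck control-rod sensor-present terms gives 0.081000, so
  P(stuck control-rod sensor | scram, ¬genuine neutron-flux excursion) = 0.081000 / 0.113800 ≈ 0.7118

Pr(stuck control-rod sensor | scram, ¬genuine neutron-flux excursion) ≈ 0.7118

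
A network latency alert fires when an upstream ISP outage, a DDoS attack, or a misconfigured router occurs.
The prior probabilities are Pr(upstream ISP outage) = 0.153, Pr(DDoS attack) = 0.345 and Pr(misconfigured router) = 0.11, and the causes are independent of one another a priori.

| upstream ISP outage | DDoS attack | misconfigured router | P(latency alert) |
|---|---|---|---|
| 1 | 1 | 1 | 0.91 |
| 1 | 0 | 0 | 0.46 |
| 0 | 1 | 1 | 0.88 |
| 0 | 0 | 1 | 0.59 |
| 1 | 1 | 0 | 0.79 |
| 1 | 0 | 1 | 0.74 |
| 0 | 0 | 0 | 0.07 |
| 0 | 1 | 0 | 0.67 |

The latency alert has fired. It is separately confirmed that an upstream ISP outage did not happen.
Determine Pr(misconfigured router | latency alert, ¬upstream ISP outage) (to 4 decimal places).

P(latency alert | ¬upstream ISP outage) = 0.07*0.655*0.89 + 0.59*0.655*0.11 + 0.67*0.345*0.89 + 0.88*0.345*0.11 = 0.040807 + 0.042509 + 0.205724 + 0.033396 = 0.322436
The misconfigured router-present share is 0.042509 + 0.033396 = 0.075905.
Hence the posterior is 0.075905/0.322436 ≈ 0.2354.

Pr(misconfigured router | latency alert, ¬upstream ISP outage) ≈ 0.2354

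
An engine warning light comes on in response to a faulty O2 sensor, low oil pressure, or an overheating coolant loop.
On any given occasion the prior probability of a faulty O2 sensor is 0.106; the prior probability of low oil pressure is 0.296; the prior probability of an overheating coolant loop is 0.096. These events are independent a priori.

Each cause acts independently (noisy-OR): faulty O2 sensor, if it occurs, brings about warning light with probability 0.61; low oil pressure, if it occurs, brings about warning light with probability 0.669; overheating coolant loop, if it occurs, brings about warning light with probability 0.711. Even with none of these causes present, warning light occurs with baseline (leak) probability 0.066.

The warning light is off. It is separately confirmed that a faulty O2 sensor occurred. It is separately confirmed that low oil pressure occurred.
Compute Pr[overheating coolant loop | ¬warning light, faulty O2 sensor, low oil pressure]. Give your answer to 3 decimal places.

Under noisy-OR, P(warning light | causes) = 1 − (1−0.066)·∏(1−qᵢ) over the active causes.
Enumerate both values of overheating coolant loop and weight by the priors:
  P(¬warning light | faulty O2 sensor, low oil pressure) = 0.12057*0.904 + 0.034845*0.096
        = 0.108995 + 0.003345 = 0.112340
The terms with overheating coolant loop present sum to 0.003345, so
  P(overheating coolant loop | ¬warning light, faulty O2 sensor, low oil pressure) = 0.003345 / 0.112340 ≈ 0.030

Pr[overheating coolant loop | ¬warning light, faulty O2 sensor, low oil pressure] ≈ 0.030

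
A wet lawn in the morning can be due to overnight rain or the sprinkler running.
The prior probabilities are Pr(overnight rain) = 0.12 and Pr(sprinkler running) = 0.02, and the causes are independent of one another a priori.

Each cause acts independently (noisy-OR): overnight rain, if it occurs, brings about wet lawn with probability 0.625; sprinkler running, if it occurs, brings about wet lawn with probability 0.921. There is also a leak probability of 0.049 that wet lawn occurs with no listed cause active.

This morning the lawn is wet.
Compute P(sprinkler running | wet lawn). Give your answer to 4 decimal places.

Under noisy-OR, P(wet lawn | causes) = 1 − (1−0.049)·∏(1−qᵢ) over the active causes.
By total probability over the 4 (overnight rain, sprinkler running) configurations:
  P(wet lawn) = 0.049×0.88×0.98 + 0.924871×0.88×0.02 + 0.643375×0.12×0.98 + 0.971827×0.12×0.02
        = 0.042258 + 0.016278 + 0.075661 + 0.002332 = 0.136529
Keeping only the sprinkler running-present terms gives 0.018610, so
  P(sprinkler running | wet lawn) = 0.018610 / 0.136529 ≈ 0.1363

P(sprinkler running | wet lawn) ≈ 0.1363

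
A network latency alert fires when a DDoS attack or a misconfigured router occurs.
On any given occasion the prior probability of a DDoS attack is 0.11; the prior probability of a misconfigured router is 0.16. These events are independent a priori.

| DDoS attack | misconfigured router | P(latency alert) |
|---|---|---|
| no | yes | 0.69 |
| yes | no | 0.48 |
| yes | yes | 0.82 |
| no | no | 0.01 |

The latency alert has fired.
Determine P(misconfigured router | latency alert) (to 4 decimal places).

P(misconfigured router | latency alert) ≈ 0.6850

Weight on misconfigured router=true, given the evidence: 0.098256 + 0.014432 = 0.112688
The normalizing constant is 0.01*0.89*0.84 + 0.69*0.89*0.16 + 0.48*0.11*0.84 + 0.82*0.11*0.16 = 0.164516
P(misconfigured router | latency alert) = 0.112688/0.164516 ≈ 0.6850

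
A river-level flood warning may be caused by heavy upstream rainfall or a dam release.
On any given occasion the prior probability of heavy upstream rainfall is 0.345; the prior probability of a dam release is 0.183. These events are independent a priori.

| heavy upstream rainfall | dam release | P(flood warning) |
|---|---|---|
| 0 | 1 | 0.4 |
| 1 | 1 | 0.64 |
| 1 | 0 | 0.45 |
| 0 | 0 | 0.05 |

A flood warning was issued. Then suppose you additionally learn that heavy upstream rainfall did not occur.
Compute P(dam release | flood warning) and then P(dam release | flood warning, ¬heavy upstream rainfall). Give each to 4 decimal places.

P(dam release | flood warning) ≈ 0.3652; P(dam release | flood warning, ¬heavy upstream rainfall) ≈ 0.6418

P(flood warning) = 0.05*0.655*0.817 + 0.4*0.655*0.183 + 0.45*0.345*0.817 + 0.64*0.345*0.183 = 0.026757 + 0.047946 + 0.126839 + 0.040406 = 0.241948
Restricting to configurations with dam release present: 0.047946 + 0.040406 = 0.088352.
P(dam release | flood warning) = 0.088352 / 0.241948 ≈ 0.3652

Now condition on the additional information:
By total probability over both values of dam release:
  P(flood warning | ¬heavy upstream rainfall) = 0.05×0.817 + 0.4×0.183
        = 0.040850 + 0.073200 = 0.114050
Configurations with dam release contribute 0.073200, so
  P(dam release | flood warning, ¬heavy upstream rainfall) = 0.073200 / 0.114050 ≈ 0.6418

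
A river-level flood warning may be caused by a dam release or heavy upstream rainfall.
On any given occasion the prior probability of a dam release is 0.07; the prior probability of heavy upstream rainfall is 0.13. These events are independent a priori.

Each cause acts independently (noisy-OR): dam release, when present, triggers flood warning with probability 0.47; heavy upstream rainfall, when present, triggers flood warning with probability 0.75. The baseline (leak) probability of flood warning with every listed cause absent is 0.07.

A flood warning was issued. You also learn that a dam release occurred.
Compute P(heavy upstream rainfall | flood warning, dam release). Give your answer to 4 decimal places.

P(heavy upstream rainfall | flood warning, dam release) ≈ 0.2053

Under noisy-OR, P(flood warning | causes) = 1 − (1−0.07)·∏(1−qᵢ) over the active causes.
Numerator (weight on configurations with heavy upstream rainfall): 0.876775*0.13 = 0.113981
Normalizer over all consistent configurations: 0.5071*0.87 + 0.876775*0.13 = 0.555158
Posterior = 0.113981 / 0.555158 ≈ 0.2053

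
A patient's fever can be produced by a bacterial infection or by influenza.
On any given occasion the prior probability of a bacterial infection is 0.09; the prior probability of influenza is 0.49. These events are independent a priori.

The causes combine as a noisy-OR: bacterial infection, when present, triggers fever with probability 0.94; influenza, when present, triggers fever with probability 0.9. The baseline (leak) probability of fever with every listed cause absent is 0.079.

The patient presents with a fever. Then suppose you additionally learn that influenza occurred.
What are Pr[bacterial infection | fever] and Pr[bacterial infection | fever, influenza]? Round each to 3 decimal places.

Pr[bacterial infection | fever] ≈ 0.165; Pr[bacterial infection | fever, influenza] ≈ 0.098

Under noisy-OR, P(fever | causes) = 1 − (1−0.079)·∏(1−qᵢ) over the active causes.
Sum P(fever|·) weighted by the priors over the 4 (bacterial infection, influenza) configurations:
  P(fever) = 0.079*0.91*0.51 + 0.9079*0.91*0.49 + 0.94474*0.09*0.51 + 0.994474*0.09*0.49
        = 0.036664 + 0.404833 + 0.043364 + 0.043856 = 0.528717
Configurations with bacterial infection contribute 0.087220, so
  P(bacterial infection | fever) = 0.087220 / 0.528717 ≈ 0.165

Now also conditioning on influenza=true:
For the numerator, keep only bacterial infection=true terms: 0.994474·0.09 = 0.089503
The normalizing constant is 0.9079·0.91 + 0.994474·0.09 = 0.915692
P(bacterial infection | fever, influenza) = 0.089503/0.915692 ≈ 0.098
— influenza explains away the evidence for bacterial infection.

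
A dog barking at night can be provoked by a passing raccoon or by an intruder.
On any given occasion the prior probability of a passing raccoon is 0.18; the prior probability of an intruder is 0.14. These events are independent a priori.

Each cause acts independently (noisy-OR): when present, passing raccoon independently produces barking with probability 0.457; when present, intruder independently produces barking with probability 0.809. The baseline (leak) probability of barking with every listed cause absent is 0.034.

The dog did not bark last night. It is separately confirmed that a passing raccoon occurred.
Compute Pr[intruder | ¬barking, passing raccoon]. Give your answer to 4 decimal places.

Under noisy-OR, P(barking | causes) = 1 − (1−0.034)·∏(1−qᵢ) over the active causes.
P(¬barking | passing raccoon) = 0.524538×0.86 + 0.100187×0.14 = 0.451103 + 0.014026 = 0.465129
Of this, 0.014026 comes from 0.100187×0.14 (the intruder=true cases).
Hence the posterior is 0.014026/0.465129 ≈ 0.0302.

Pr[intruder | ¬barking, passing raccoon] ≈ 0.0302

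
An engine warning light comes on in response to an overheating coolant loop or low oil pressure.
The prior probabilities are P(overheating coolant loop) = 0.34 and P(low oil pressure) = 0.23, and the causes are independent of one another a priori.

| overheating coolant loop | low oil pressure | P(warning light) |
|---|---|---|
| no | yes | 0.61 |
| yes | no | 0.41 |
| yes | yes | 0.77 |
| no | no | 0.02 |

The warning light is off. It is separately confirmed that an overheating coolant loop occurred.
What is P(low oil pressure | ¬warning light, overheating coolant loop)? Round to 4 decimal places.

P(¬warning light | overheating coolant loop) = 0.59·0.77 + 0.23·0.23 = 0.454300 + 0.052900 = 0.507200
Of this, 0.052900 comes from 0.23·0.23 (the low oil pressure=true cases).
P(low oil pressure | ¬warning light, overheating coolant loop) = 0.052900 / 0.507200 ≈ 0.1043

P(low oil pressure | ¬warning light, overheating coolant loop) ≈ 0.1043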